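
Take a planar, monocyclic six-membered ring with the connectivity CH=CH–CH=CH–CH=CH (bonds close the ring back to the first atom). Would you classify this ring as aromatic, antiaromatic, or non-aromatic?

The p orbitals form a continuous loop: each doubly-bonded ring atom is sp² with one p-orbital electron. The ring is fully conjugated.
π-electron count: 3 × 2 = 6 from the 3 double-bond units.
Since 6 = 4·1 + 2, the ring meets the 4n+2 criterion.
(This ring is benzene.)

Aromatic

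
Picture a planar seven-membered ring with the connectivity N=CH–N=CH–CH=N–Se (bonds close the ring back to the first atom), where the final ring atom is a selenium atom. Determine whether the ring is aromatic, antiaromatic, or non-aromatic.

Antiaromatic

All ring atoms are sp² and supply a p orbital to the ring (the double-bond atoms are sp², each contributing one p electron; each sp² =N– keeps its lone pair in-plane and puts one electron into the π system; the selenium donates one lone pair from its p orbital); the conjugation is uninterrupted.
π-electron count: 3 × 2 = 6 from the double-bond units + 2 from the Se atom = 8.
8 is a 4n count (n = 2), so the planar conjugated ring is antiaromatic.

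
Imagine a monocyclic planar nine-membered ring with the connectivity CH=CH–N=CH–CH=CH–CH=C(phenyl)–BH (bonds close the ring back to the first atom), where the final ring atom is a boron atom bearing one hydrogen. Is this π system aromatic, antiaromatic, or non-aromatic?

Check conjugation: every atom in a ring double bond is sp² and brings one electron to the p orbital; the doubly-bonded nitrogens are pyridine-type — their lone pairs lie in the ring plane, leaving one electron in the p orbital; the boron has an empty p orbital — every position has a p orbital, so the cyclic π system is continuous.
Counting π electrons: 4 × 2 = 8 from the double-bond units + 0 from the BH atom = 8.
With 8 = 4·2 π electrons, Hückel's rule classifies the planar ring as antiaromatic.

Antiaromatic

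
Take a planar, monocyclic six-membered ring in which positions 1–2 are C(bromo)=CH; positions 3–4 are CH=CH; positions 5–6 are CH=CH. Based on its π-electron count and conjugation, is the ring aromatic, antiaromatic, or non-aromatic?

Aromatic

Every ring atom contributes a p orbital perpendicular to the ring (the double-bond atoms are sp², each contributing one p electron), so the π system is cyclic and fully conjugated.
π-electron count: 3 × 2 = 6 from the 3 double-bond units.
With 6 π electrons (n = 1), the Hückel 4n+2 condition holds.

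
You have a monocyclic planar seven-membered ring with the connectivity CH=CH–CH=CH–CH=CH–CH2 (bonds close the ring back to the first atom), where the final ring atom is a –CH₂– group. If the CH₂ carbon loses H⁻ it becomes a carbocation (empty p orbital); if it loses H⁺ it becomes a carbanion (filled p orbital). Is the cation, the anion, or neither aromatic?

In either ion the ring is fully conjugated: every atom, including the new sp² carbon, supplies a p orbital.
Cation: 3 × 2 + 0 = 6 π electrons → 4(1)+2, aromatic.
Anion: 3 × 2 + 2 = 8 π electrons → 4(2), antiaromatic.

The cation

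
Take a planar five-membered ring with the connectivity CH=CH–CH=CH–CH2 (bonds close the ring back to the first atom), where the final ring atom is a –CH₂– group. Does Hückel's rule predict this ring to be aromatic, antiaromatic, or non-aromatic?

The CH2 position has four σ bonds — the tetrahedral CH₂ carbon is sp³ and has no p orbital in the ring π system — so the cyclic conjugation is interrupted.
Hückel's rule only applies to fully conjugated rings, so this one is simply non-aromatic.

Non-aromatic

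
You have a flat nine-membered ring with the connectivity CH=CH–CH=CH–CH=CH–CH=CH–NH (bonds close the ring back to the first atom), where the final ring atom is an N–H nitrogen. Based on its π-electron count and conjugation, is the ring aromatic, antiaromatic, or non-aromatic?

The p orbitals form a continuous loop: each doubly-bonded ring atom is sp² with one p-orbital electron; the pyrrole-type nitrogen donates its lone pair from the p orbital. The ring is fully conjugated.
π-electron count: 4 × 2 = 8 from the double-bond units + 2 from the NH atom = 10.
With 10 π electrons (n = 2), the Hückel 4n+2 condition holds.

Aromatic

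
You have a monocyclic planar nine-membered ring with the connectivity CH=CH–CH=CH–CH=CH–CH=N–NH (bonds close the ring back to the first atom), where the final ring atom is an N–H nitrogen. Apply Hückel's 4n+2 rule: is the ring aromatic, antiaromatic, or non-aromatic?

Check conjugation: the double-bond atoms are sp², each contributing one p electron; the doubly-bonded nitrogens are pyridine-type — their lone pairs lie in the ring plane, leaving one electron in the p orbital; the pyrrole-type nitrogen donates its lone pair from the p orbital — every position has a p orbital, so the cyclic π system is continuous.
π-electron count: 4 × 2 = 8 from the double-bond units + 2 from the NH atom = 10.
10 = 4(2) + 2, which satisfies Hückel's 4n+2 rule.

Aromatic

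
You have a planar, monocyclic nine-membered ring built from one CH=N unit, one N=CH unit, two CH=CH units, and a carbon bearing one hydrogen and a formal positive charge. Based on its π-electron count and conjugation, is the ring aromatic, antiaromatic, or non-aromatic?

Every ring atom contributes a p orbital perpendicular to the ring (each doubly-bonded ring atom is sp² with one p-orbital electron; the doubly-bonded nitrogens are pyridine-type — their lone pairs lie in the ring plane, leaving one electron in the p orbital; the carbocation has an empty p orbital), so the π system is cyclic and fully conjugated.
Counting π electrons: 4 × 2 = 8 from the double-bond units + 0 from the CH(+) atom = 8.
A 4n π count (8, n = 2) in a planar conjugated ring means antiaromatic.

Antiaromatic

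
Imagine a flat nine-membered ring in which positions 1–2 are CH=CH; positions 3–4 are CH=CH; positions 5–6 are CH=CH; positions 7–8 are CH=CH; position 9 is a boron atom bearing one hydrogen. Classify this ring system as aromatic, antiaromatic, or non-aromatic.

Antiaromatic

Check conjugation: the double-bond atoms are sp², each contributing one p electron; the boron has an empty p orbital — every position has a p orbital, so the cyclic π system is continuous.
Adding the contributions, 4 × 2 = 8 from the double-bond units + 0 from the BH atom = 8.
A 4n π count (8, n = 2) in a planar conjugated ring means antiaromatic.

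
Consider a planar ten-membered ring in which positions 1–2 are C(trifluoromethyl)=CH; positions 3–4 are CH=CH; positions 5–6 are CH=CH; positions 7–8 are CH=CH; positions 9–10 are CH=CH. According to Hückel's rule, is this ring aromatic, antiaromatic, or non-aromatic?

Aromatic

Check conjugation: the double-bond atoms are sp², each contributing one p electron — every position has a p orbital, so the cyclic π system is continuous.
Tallying contributions gives 5 × 2 = 10 from the 5 double-bond units.
10 = 4(2) + 2, which satisfies Hückel's 4n+2 rule.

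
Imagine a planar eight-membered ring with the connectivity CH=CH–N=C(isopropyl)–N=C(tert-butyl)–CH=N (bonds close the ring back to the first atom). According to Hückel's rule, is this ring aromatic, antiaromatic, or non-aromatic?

Antiaromatic

Check conjugation: every atom in a ring double bond is sp² and brings one electron to the p orbital; each =N– nitrogen is pyridine-type (lone pair in the sp² plane, one electron in the p orbital) — every position has a p orbital, so the cyclic π system is continuous.
Adding the contributions, 4 × 2 = 8 from the 4 double-bond units.
A 4n π count (8, n = 2) in a planar conjugated ring means antiaromatic.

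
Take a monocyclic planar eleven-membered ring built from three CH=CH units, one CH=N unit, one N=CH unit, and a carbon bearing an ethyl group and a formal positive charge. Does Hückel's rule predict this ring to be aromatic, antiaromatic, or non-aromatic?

Aromatic

All ring atoms are sp² and supply a p orbital to the ring (every atom in a ring double bond is sp² and brings one electron to the p orbital; the doubly-bonded nitrogens are pyridine-type — their lone pairs lie in the ring plane, leaving one electron in the p orbital; the carbocation has an empty p orbital); the conjugation is uninterrupted.
Tallying contributions gives 5 × 2 = 10 from the double-bond units + 0 from the C(ethyl)(+) atom = 10.
That gives a 4n+2 count (10, n = 2).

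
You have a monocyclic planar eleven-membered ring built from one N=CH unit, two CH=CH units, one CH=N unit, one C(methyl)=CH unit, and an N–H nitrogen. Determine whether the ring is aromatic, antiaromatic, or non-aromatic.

Every ring atom contributes a p orbital perpendicular to the ring (each doubly-bonded ring atom is sp² with one p-orbital electron; each =N– nitrogen is pyridine-type (lone pair in the sp² plane, one electron in the p orbital); the pyrrole-type nitrogen donates its lone pair from the p orbital), so the π system is cyclic and fully conjugated.
Tallying contributions gives 5 × 2 = 10 from the double-bond units + 2 from the NH atom = 12.
A 4n π count (12, n = 3) in a planar conjugated ring means antiaromatic.

Antiaromatic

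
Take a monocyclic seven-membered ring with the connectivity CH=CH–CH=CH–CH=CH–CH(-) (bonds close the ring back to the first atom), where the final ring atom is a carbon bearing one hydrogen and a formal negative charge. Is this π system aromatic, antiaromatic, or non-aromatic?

Antiaromatic

Every ring atom contributes a p orbital perpendicular to the ring (every atom in a ring double bond is sp² and brings one electron to the p orbital; the carbanion's lone pair occupies the p orbital), so the π system is cyclic and fully conjugated.
Adding the contributions, 3 × 2 = 6 from the double-bond units + 2 from the CH(-) atom = 8.
8 = 4(2); a planar, fully conjugated 4n system is antiaromatic.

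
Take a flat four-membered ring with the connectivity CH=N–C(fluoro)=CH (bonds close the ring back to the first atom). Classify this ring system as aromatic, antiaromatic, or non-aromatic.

The p orbitals form a continuous loop: each doubly-bonded ring atom is sp² with one p-orbital electron; each =N– nitrogen is pyridine-type (lone pair in the sp² plane, one electron in the p orbital). The ring is fully conjugated.
Adding the contributions, 2 × 2 = 4 from the 2 double-bond units.
With 4 = 4·1 π electrons, Hückel's rule classifies the planar ring as antiaromatic.

Antiaromatic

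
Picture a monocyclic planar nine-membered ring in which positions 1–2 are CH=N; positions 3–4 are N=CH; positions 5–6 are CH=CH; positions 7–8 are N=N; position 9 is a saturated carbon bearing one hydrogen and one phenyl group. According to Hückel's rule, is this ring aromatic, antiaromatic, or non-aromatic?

The CH(phenyl) position has four σ bonds — that saturated carbon is sp³ and has no p orbital in the ring π system — so the cyclic conjugation is interrupted.
A ring that is not fully conjugated cannot be aromatic or antiaromatic regardless of its π-electron count.

Non-aromatic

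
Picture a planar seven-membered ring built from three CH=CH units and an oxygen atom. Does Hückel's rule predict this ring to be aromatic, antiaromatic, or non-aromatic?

Antiaromatic

Every ring atom contributes a p orbital perpendicular to the ring (the double-bond atoms are sp², each contributing one p electron; the oxygen donates one lone pair from its p orbital), so the π system is cyclic and fully conjugated.
Adding the contributions, 3 × 2 = 6 from the double-bond units + 2 from the O atom = 8.
A 4n π count (8, n = 2) in a planar conjugated ring means antiaromatic.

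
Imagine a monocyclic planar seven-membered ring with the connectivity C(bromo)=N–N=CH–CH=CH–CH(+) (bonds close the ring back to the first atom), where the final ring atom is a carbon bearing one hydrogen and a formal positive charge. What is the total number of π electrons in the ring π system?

Every ring atom contributes a p orbital perpendicular to the ring (every atom in a ring double bond is sp² and brings one electron to the p orbital; each sp² =N– keeps its lone pair in-plane and puts one electron into the π system; the carbocation has an empty p orbital), so the π system is cyclic and fully conjugated.
Tallying contributions gives 3 × 2 = 6 from the double-bond units + 0 from the CH(+) atom = 6.

6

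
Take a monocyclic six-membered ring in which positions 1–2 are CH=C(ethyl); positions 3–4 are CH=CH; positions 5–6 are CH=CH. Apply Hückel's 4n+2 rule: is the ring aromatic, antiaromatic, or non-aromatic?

Every ring atom contributes a p orbital perpendicular to the ring (each doubly-bonded ring atom is sp² with one p-orbital electron), so the π system is cyclic and fully conjugated.
Counting π electrons: 3 × 2 = 6 from the 3 double-bond units.
That gives a 4n+2 count (6, n = 1).

Aromatic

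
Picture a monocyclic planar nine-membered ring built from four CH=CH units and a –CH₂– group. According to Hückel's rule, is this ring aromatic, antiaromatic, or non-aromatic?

Non-aromatic

At the CH2 position, the tetrahedral CH₂ carbon is sp³ and has no p orbital in the ring π system; the ring's p-orbital overlap is broken there.
Broken conjugation rules out both aromaticity and antiaromaticity.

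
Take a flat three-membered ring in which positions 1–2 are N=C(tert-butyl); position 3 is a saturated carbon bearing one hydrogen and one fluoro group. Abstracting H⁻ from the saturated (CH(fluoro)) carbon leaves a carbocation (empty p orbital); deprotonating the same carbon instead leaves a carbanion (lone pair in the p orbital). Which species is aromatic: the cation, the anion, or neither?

In either ion the ring is fully conjugated: every atom, including the new sp² carbon, supplies a p orbital.
Cation: 1 × 2 + 0 = 2 π electrons → 4(0)+2, aromatic.
Anion: 1 × 2 + 2 = 4 π electrons → 4(1), antiaromatic.

The cation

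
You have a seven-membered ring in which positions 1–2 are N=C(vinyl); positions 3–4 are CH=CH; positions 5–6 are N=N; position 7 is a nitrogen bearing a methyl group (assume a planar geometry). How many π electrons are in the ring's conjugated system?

Check conjugation: each doubly-bonded ring atom is sp² with one p-orbital electron; the doubly-bonded nitrogens are pyridine-type — their lone pairs lie in the ring plane, leaving one electron in the p orbital; the pyrrole-type nitrogen donates its lone pair from the p orbital — every position has a p orbital, so the cyclic π system is continuous.
π-electron count: 3 × 2 = 6 from the double-bond units + 2 from the N(methyl) atom = 8.

8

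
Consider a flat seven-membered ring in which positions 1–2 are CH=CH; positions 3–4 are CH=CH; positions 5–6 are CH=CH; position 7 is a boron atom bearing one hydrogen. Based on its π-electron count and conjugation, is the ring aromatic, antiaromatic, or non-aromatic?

Aromatic

Every ring atom contributes a p orbital perpendicular to the ring (each doubly-bonded ring atom is sp² with one p-orbital electron; the boron has an empty p orbital), so the π system is cyclic and fully conjugated.
Counting π electrons: 3 × 2 = 6 from the double-bond units + 0 from the BH atom = 6.
With 6 π electrons (n = 1), the Hückel 4n+2 condition holds.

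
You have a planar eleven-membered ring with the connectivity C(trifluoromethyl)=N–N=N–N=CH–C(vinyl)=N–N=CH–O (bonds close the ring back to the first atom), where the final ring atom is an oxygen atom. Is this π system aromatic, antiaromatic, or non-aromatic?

All ring atoms are sp² and supply a p orbital to the ring (the double-bond atoms are sp², each contributing one p electron; each sp² =N– keeps its lone pair in-plane and puts one electron into the π system; the oxygen donates one lone pair from its p orbital); the conjugation is uninterrupted.
Adding the contributions, 5 × 2 = 10 from the double-bond units + 2 from the O atom = 12.
12 = 4(3); a planar, fully conjugated 4n system is antiaromatic.

Antiaromatic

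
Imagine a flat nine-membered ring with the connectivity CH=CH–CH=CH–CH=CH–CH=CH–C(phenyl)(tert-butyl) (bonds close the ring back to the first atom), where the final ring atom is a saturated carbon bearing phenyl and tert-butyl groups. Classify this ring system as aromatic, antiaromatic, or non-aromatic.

At the C(phenyl)(tert-butyl) position, that saturated carbon is sp³ and has no p orbital in the ring π system; the ring's p-orbital overlap is broken there.
Without a continuous loop of overlapping p orbitals the Hückel electron count never comes into play.

Non-aromatic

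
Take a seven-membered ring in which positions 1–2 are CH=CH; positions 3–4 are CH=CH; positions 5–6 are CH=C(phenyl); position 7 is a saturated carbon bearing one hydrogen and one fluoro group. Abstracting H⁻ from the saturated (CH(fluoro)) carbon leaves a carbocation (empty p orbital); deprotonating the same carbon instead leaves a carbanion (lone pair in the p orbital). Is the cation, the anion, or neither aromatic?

Both ions have a continuous loop of p orbitals — each ring atom is sp².
Cation: 3 × 2 + 0 = 6 π electrons → 4(1)+2, aromatic.
Anion: 3 × 2 + 2 = 8 π electrons → 4(2), antiaromatic.

The cation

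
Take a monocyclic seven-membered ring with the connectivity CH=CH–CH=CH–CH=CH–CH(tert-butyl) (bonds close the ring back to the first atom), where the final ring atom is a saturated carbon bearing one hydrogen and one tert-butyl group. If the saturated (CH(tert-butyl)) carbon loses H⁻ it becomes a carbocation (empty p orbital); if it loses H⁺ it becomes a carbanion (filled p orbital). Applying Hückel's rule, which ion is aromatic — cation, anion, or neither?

The cation

In both ions every ring atom is sp² and contributes a p orbital, so both rings are fully conjugated.
Cation: 3 × 2 + 0 = 6 π electrons → 4(1)+2, aromatic.
Anion: 3 × 2 + 2 = 8 π electrons → 4(2), antiaromatic.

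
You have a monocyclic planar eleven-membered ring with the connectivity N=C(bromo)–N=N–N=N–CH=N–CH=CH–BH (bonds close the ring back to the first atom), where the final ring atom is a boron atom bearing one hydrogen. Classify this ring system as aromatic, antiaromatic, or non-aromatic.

Aromatic

Every ring atom contributes a p orbital perpendicular to the ring (the double-bond atoms are sp², each contributing one p electron; each sp² =N– keeps its lone pair in-plane and puts one electron into the π system; the boron has an empty p orbital), so the π system is cyclic and fully conjugated.
Tallying contributions gives 5 × 2 = 10 from the double-bond units + 0 from the BH atom = 10.
That gives a 4n+2 count (10, n = 2).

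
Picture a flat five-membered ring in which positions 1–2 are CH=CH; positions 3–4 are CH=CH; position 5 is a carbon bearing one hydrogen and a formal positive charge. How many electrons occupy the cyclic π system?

All ring atoms are sp² and supply a p orbital to the ring (every atom in a ring double bond is sp² and brings one electron to the p orbital; the carbocation has an empty p orbital); the conjugation is uninterrupted.
Counting π electrons: 2 × 2 = 4 from the double-bond units + 0 from the CH(+) atom = 4.
(The species described is the cyclopentadienyl cation.)

4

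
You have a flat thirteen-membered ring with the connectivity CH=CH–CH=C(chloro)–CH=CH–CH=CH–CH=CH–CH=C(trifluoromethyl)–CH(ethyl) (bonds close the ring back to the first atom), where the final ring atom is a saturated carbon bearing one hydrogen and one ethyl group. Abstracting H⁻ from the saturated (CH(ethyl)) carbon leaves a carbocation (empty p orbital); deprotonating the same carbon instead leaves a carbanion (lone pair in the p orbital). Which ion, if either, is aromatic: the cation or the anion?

Once that carbon is sp², every ring atom has a p orbital and both ions are fully conjugated.
Cation: 6 × 2 + 0 = 12 π electrons → 4(3), antiaromatic.
Anion: 6 × 2 + 2 = 14 π electrons → 4(3)+2, aromatic.

The anion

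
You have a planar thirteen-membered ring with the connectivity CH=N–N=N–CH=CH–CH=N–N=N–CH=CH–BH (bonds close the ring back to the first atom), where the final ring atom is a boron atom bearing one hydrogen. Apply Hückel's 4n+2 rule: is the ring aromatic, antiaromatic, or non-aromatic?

Antiaromatic

Every ring atom contributes a p orbital perpendicular to the ring (the double-bond atoms are sp², each contributing one p electron; each sp² =N– keeps its lone pair in-plane and puts one electron into the π system; the boron has an empty p orbital), so the π system is cyclic and fully conjugated.
π-electron count: 6 × 2 = 12 from the double-bond units + 0 from the BH atom = 12.
12 is a 4n count (n = 3), so the planar conjugated ring is antiaromatic.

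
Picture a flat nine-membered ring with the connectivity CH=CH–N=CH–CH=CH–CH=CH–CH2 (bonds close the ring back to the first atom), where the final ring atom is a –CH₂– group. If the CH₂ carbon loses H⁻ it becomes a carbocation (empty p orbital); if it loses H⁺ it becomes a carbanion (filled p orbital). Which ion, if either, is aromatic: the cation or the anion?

The anion

In both ions every ring atom is sp² and contributes a p orbital, so both rings are fully conjugated.
Cation: 4 × 2 + 0 = 8 π electrons → 4(2), antiaromatic.
Anion: 4 × 2 + 2 = 10 π electrons → 4(2)+2, aromatic.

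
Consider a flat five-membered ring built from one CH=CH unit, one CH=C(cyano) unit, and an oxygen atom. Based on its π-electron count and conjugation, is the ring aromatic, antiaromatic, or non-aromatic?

Every ring atom contributes a p orbital perpendicular to the ring (the double-bond atoms are sp², each contributing one p electron; the oxygen donates one lone pair from its p orbital), so the π system is cyclic and fully conjugated.
Tallying contributions gives 2 × 2 = 4 from the double-bond units + 2 from the O atom = 6.
That gives a 4n+2 count (6, n = 1).

Aromatic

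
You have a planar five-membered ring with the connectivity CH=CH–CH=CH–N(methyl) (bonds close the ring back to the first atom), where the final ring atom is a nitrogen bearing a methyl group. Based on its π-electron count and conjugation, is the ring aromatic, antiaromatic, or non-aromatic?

Check conjugation: every atom in a ring double bond is sp² and brings one electron to the p orbital; the pyrrole-type nitrogen donates its lone pair from the p orbital — every position has a p orbital, so the cyclic π system is continuous.
Adding the contributions, 2 × 2 = 4 from the double-bond units + 2 from the N(methyl) atom = 6.
With 6 π electrons (n = 1), the Hückel 4n+2 condition holds.

Aromatic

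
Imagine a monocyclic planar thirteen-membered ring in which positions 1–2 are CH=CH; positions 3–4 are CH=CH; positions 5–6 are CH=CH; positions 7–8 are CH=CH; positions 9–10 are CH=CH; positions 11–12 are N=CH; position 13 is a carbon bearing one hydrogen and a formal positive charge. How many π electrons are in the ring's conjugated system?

12

All ring atoms are sp² and supply a p orbital to the ring (every atom in a ring double bond is sp² and brings one electron to the p orbital; the doubly-bonded nitrogens are pyridine-type — their lone pairs lie in the ring plane, leaving one electron in the p orbital; the carbocation has an empty p orbital); the conjugation is uninterrupted.
Counting π electrons: 6 × 2 = 12 from the double-bond units + 0 from the CH(+) atom = 12.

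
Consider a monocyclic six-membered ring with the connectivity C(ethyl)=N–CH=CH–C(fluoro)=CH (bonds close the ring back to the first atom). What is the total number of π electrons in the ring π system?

Check conjugation: every atom in a ring double bond is sp² and brings one electron to the p orbital; the doubly-bonded nitrogens are pyridine-type — their lone pairs lie in the ring plane, leaving one electron in the p orbital — every position has a p orbital, so the cyclic π system is continuous.
π-electron count: 3 × 2 = 6 from the 3 double-bond units.

6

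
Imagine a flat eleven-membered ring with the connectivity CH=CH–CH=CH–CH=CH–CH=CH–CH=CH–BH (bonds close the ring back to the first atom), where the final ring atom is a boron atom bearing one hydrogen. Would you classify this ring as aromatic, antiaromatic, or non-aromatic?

Aromatic

Check conjugation: every atom in a ring double bond is sp² and brings one electron to the p orbital; the boron has an empty p orbital — every position has a p orbital, so the cyclic π system is continuous.
Counting π electrons: 5 × 2 = 10 from the double-bond units + 0 from the BH atom = 10.
Since 10 = 4·2 + 2, the ring meets the 4n+2 criterion.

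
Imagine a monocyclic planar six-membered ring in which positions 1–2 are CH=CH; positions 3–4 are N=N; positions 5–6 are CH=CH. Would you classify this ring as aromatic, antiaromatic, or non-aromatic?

Aromatic

Every ring atom contributes a p orbital perpendicular to the ring (every atom in a ring double bond is sp² and brings one electron to the p orbital; each =N– nitrogen is pyridine-type (lone pair in the sp² plane, one electron in the p orbital)), so the π system is cyclic and fully conjugated.
Adding the contributions, 3 × 2 = 6 from the 3 double-bond units.
With 6 π electrons (n = 1), the Hückel 4n+2 condition holds.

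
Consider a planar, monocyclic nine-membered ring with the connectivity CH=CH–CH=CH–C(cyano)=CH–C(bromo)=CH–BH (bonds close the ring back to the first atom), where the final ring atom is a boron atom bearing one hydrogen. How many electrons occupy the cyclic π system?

8

Check conjugation: each doubly-bonded ring atom is sp² with one p-orbital electron; the boron has an empty p orbital — every position has a p orbital, so the cyclic π system is continuous.
Adding the contributions, 4 × 2 = 8 from the double-bond units + 0 from the BH atom = 8.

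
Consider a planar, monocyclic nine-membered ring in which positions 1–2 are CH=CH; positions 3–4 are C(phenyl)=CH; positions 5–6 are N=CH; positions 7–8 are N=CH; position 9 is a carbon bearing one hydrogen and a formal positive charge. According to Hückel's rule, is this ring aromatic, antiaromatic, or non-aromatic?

Antiaromatic

The p orbitals form a continuous loop: every atom in a ring double bond is sp² and brings one electron to the p orbital; each =N– nitrogen is pyridine-type (lone pair in the sp² plane, one electron in the p orbital); the carbocation has an empty p orbital. The ring is fully conjugated.
Adding the contributions, 4 × 2 = 8 from the double-bond units + 0 from the CH(+) atom = 8.
A 4n π count (8, n = 2) in a planar conjugated ring means antiaromatic.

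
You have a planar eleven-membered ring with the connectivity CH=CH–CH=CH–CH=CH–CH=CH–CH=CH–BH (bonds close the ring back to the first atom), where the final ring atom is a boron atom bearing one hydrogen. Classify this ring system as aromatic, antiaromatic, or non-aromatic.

Aromatic

Every ring atom contributes a p orbital perpendicular to the ring (each doubly-bonded ring atom is sp² with one p-orbital electron; the boron has an empty p orbital), so the π system is cyclic and fully conjugated.
Counting π electrons: 5 × 2 = 10 from the double-bond units + 0 from the BH atom = 10.
10 = 4(2) + 2, which satisfies Hückel's 4n+2 rule.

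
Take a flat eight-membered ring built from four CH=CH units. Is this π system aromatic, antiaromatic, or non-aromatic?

Antiaromatic

Check conjugation: each doubly-bonded ring atom is sp² with one p-orbital electron — every position has a p orbital, so the cyclic π system is continuous.
π-electron count: 4 × 2 = 8 from the 4 double-bond units.
8 is a 4n count (n = 2), so the planar conjugated ring is antiaromatic.
(This ring is cyclooctatetraene.)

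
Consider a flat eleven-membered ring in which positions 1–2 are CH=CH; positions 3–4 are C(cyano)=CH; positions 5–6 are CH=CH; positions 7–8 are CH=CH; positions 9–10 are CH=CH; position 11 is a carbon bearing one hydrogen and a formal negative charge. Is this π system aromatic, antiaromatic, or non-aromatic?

Antiaromatic

Every ring atom contributes a p orbital perpendicular to the ring (each doubly-bonded ring atom is sp² with one p-orbital electron; the carbanion's lone pair occupies the p orbital), so the π system is cyclic and fully conjugated.
π-electron count: 5 × 2 = 10 from the double-bond units + 2 from the CH(-) atom = 12.
With 12 = 4·3 π electrons, Hückel's rule classifies the planar ring as antiaromatic.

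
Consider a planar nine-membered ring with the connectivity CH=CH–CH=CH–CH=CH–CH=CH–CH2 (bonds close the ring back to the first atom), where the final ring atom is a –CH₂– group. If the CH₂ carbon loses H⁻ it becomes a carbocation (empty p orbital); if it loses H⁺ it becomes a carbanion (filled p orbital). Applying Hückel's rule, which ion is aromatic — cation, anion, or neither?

The anion

In both ions every ring atom is sp² and contributes a p orbital, so both rings are fully conjugated.
Cation: 4 × 2 + 0 = 8 π electrons → 4(2), antiaromatic.
Anion: 4 × 2 + 2 = 10 π electrons → 4(2)+2, aromatic.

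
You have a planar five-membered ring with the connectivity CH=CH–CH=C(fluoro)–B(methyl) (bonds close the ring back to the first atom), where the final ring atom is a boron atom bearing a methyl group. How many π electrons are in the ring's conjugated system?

Check conjugation: each doubly-bonded ring atom is sp² with one p-orbital electron; the boron has an empty p orbital — every position has a p orbital, so the cyclic π system is continuous.
Counting π electrons: 2 × 2 = 4 from the double-bond units + 0 from the B(methyl) atom = 4.

4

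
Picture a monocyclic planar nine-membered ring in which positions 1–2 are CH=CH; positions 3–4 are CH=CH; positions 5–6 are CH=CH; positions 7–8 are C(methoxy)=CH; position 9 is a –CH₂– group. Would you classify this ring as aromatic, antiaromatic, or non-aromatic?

The CH2 position has four σ bonds — the tetrahedral CH₂ carbon is sp³ and has no p orbital in the ring π system — so the cyclic conjugation is interrupted.
Broken conjugation rules out both aromaticity and antiaromaticity.

Non-aromatic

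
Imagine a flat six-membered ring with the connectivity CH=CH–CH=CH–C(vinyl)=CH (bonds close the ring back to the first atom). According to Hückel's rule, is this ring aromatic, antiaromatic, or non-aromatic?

Every ring atom contributes a p orbital perpendicular to the ring (every atom in a ring double bond is sp² and brings one electron to the p orbital), so the π system is cyclic and fully conjugated.
Tallying contributions gives 3 × 2 = 6 from the 3 double-bond units.
That gives a 4n+2 count (6, n = 1).

Aromatic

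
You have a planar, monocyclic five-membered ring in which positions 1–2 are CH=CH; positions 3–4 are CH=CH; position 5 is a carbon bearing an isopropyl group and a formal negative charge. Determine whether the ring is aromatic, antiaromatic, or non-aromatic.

Aromatic

The p orbitals form a continuous loop: each doubly-bonded ring atom is sp² with one p-orbital electron; the carbanion's lone pair occupies the p orbital. The ring is fully conjugated.
Tallying contributions gives 2 × 2 = 4 from the double-bond units + 2 from the C(isopropyl)(-) atom = 6.
6 = 4(1) + 2, which satisfies Hückel's 4n+2 rule.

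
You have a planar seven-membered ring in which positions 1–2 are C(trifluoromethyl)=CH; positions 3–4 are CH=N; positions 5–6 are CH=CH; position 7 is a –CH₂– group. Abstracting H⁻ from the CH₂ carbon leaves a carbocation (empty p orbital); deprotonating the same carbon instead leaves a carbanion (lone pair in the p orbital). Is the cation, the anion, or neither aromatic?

Both ions have a continuous loop of p orbitals — each ring atom is sp².
Cation: 3 × 2 + 0 = 6 π electrons → 4(1)+2, aromatic.
Anion: 3 × 2 + 2 = 8 π electrons → 4(2), antiaromatic.

The cation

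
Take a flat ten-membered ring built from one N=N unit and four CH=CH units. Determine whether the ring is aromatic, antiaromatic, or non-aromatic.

All ring atoms are sp² and supply a p orbital to the ring (every atom in a ring double bond is sp² and brings one electron to the p orbital; each sp² =N– keeps its lone pair in-plane and puts one electron into the π system); the conjugation is uninterrupted.
Tallying contributions gives 5 × 2 = 10 from the 5 double-bond units.
That gives a 4n+2 count (10, n = 2).

Aromatic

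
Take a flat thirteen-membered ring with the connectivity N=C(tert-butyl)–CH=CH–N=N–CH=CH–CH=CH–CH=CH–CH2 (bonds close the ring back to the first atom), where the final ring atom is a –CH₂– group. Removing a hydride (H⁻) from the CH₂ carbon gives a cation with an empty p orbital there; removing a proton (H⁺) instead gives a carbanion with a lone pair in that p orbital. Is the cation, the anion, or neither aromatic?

The anion

Both ions have a continuous loop of p orbitals — each ring atom is sp².
Cation: 6 × 2 + 0 = 12 π electrons → 4(3), antiaromatic.
Anion: 6 × 2 + 2 = 14 π electrons → 4(3)+2, aromatic.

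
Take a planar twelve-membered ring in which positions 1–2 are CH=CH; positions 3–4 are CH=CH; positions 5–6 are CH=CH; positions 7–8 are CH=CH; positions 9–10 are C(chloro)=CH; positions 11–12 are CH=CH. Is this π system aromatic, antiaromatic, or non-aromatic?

Antiaromatic

The p orbitals form a continuous loop: each doubly-bonded ring atom is sp² with one p-orbital electron. The ring is fully conjugated.
Counting π electrons: 6 × 2 = 12 from the 6 double-bond units.
A 4n π count (12, n = 3) in a planar conjugated ring means antiaromatic.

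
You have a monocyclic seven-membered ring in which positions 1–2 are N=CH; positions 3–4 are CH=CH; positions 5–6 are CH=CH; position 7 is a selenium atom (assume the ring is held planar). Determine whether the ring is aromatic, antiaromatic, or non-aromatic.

Antiaromatic

The p orbitals form a continuous loop: each doubly-bonded ring atom is sp² with one p-orbital electron; the doubly-bonded nitrogens are pyridine-type — their lone pairs lie in the ring plane, leaving one electron in the p orbital; the selenium donates one lone pair from its p orbital. The ring is fully conjugated.
π-electron count: 3 × 2 = 6 from the double-bond units + 2 from the Se atom = 8.
A 4n π count (8, n = 2) in a planar conjugated ring means antiaromatic.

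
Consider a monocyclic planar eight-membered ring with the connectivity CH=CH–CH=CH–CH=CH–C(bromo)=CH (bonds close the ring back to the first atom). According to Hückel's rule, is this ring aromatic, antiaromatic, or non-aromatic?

All ring atoms are sp² and supply a p orbital to the ring (the double-bond atoms are sp², each contributing one p electron); the conjugation is uninterrupted.
Counting π electrons: 4 × 2 = 8 from the 4 double-bond units.
8 is a 4n count (n = 2), so the planar conjugated ring is antiaromatic.

Antiaromatic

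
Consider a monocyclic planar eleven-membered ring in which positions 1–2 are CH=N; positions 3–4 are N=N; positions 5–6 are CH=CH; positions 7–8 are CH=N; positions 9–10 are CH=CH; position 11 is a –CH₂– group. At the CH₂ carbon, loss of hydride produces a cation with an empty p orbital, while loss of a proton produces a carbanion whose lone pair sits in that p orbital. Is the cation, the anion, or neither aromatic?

The cation

Once that carbon is sp², every ring atom has a p orbital and both ions are fully conjugated.
Cation: 5 × 2 + 0 = 10 π electrons → 4(2)+2, aromatic.
Anion: 5 × 2 + 2 = 12 π electrons → 4(3), antiaromatic.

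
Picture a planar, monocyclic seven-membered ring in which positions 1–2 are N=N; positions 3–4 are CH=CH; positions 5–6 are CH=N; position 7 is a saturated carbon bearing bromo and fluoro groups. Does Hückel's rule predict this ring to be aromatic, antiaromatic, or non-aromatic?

Non-aromatic

The C(bromo)(fluoro) carbon is saturated: that saturated carbon is sp³ and has no p orbital in the ring π system. Conjugation is not continuous around the ring.
Hückel's rule only applies to fully conjugated rings, so this one is simply non-aromatic.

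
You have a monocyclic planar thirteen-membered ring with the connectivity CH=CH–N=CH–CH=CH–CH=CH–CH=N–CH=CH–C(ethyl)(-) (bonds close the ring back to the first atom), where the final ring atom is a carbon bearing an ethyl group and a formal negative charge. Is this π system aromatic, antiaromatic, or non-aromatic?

Aromatic

Check conjugation: each doubly-bonded ring atom is sp² with one p-orbital electron; each sp² =N– keeps its lone pair in-plane and puts one electron into the π system; the carbanion's lone pair occupies the p orbital — every position has a p orbital, so the cyclic π system is continuous.
Tallying contributions gives 6 × 2 = 12 from the double-bond units + 2 from the C(ethyl)(-) atom = 14.
That gives a 4n+2 count (14, n = 3).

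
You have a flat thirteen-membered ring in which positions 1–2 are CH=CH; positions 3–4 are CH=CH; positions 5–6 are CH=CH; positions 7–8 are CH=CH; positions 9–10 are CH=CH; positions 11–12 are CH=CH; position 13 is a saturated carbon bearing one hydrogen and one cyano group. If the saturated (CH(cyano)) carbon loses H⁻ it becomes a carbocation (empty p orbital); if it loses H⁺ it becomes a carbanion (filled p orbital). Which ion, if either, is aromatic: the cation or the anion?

The anion

In either ion the ring is fully conjugated: every atom, including the new sp² carbon, supplies a p orbital.
Cation: 6 × 2 + 0 = 12 π electrons → 4(3), antiaromatic.
Anion: 6 × 2 + 2 = 14 π electrons → 4(3)+2, aromatic.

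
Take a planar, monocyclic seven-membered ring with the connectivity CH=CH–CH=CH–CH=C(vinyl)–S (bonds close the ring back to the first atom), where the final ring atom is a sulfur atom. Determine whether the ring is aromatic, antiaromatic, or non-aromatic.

All ring atoms are sp² and supply a p orbital to the ring (each doubly-bonded ring atom is sp² with one p-orbital electron; the sulfur donates one lone pair from its p orbital); the conjugation is uninterrupted.
Counting π electrons: 3 × 2 = 6 from the double-bond units + 2 from the S atom = 8.
A 4n π count (8, n = 2) in a planar conjugated ring means antiaromatic.

Antiaromatic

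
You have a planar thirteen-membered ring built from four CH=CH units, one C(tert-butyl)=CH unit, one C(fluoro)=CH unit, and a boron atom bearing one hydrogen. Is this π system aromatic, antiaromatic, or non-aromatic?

Antiaromatic

All ring atoms are sp² and supply a p orbital to the ring (the double-bond atoms are sp², each contributing one p electron; the boron has an empty p orbital); the conjugation is uninterrupted.
Adding the contributions, 6 × 2 = 12 from the double-bond units + 0 from the BH atom = 12.
12 is a 4n count (n = 3), so the planar conjugated ring is antiaromatic.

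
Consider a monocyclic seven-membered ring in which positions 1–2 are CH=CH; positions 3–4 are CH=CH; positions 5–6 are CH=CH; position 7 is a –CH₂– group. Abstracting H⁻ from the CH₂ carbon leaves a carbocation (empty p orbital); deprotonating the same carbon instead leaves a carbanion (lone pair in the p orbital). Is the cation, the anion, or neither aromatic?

In both ions every ring atom is sp² and contributes a p orbital, so both rings are fully conjugated.
Cation: 3 × 2 + 0 = 6 π electrons → 4(1)+2, aromatic.
Anion: 3 × 2 + 2 = 8 π electrons → 4(2), antiaromatic.

The cation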